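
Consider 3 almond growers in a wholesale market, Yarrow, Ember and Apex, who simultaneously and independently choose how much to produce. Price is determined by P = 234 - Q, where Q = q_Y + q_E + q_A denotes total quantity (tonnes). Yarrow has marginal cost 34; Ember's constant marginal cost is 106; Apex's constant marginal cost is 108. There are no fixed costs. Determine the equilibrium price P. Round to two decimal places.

120.50

Yarrow's profit: π_Y = (234 - Q)q_Y - (34q_Y). Setting ∂π_Y/∂q_Y = 0: 200 - 2q_Y - (q_E + q_A) = 0.
Ember's first-order condition: 128 - 2q_E - (q_Y + q_A) = 0.
Apex's profit: π_A = (234 - Q)q_A - (108q_A). Setting ∂π_A/∂q_A = 0: 126 - 2q_A - (q_Y + q_E) = 0.
Adding the 3 first-order conditions: 454 − 4Q = 0, so Q = 227/2.
Back-substituting: q_Y = (200 − 227/2) = 173/2, q_E = (128 − 227/2) = 29/2, q_A = (126 − 227/2) = 25/2.
Total output Q = 227/2, so price P = 234 - 227/2 = 241/2.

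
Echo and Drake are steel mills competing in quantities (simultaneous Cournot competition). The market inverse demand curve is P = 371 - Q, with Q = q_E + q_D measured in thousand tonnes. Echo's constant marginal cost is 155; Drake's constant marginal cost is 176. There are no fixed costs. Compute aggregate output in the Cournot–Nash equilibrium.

Echo's profit: π_E = (371 - Q)q_E - (155q_E). Setting ∂π_E/∂q_E = 0: 216 - 2q_E - (q_D) = 0.
Drake's profit: π_D = (371 - Q)q_D - (176q_D). Setting ∂π_D/∂q_D = 0: 195 - 2q_D - (q_E) = 0.
Best responses: q_E = (216 - q_D)/2, q_D = (195 - q_E)/2.
Substituting one into the other gives q_E = 79 and q_D = 58.
Total output Q = 79 + 58 = 137.

137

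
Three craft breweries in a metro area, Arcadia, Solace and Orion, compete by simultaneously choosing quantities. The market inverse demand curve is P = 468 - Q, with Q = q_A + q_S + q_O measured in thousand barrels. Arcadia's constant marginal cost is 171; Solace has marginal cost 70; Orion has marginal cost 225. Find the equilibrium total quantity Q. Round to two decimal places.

Arcadia's profit: π_A = (468 - Q)q_A - (171q_A). Setting ∂π_A/∂q_A = 0: 297 - 2q_A - (q_S + q_O) = 0.
Solace's profit: π_S = (468 - Q)q_S - (70q_S). Setting ∂π_S/∂q_S = 0: 398 - 2q_S - (q_A + q_O) = 0.
Orion's profit: π_O = (468 - Q)q_O - (225q_O). Setting ∂π_O/∂q_O = 0: 243 - 2q_O - (q_A + q_S) = 0.
Adding the 3 first-order conditions: 938 − 4Q = 0, so Q = 469/2.
Back-substituting: q_A = (297 − 469/2) = 125/2, q_S = (398 − 469/2) = 327/2, q_O = (243 − 469/2) = 17/2.
Total output Q = 125/2 + 327/2 + 17/2 = 469/2.

234.50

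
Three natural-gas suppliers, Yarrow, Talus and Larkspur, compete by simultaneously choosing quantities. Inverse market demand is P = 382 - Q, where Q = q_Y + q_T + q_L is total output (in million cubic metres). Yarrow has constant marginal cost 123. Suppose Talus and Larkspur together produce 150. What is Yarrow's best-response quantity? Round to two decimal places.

54.50

With rivals' combined output fixed at 150, Yarrow's profit is π_Y = (382 - 150 - q_Y)q_Y - (123q_Y) = (232 - q_Y)q_Y - (123q_Y).
∂π_Y/∂q_Y = 109 - 2q_Y = 0, so q_Y = 109/2.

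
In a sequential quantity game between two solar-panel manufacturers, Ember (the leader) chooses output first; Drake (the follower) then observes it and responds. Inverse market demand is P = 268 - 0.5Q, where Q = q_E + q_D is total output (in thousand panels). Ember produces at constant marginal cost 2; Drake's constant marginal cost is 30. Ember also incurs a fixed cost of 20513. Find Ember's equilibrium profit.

1096

Solve by backward induction. Given q_E, the follower Drake maximises π_D = (268 - (1/2)q_E - (1/2)q_D)q_D - 30q_D.
Setting the follower's marginal profit to zero, 238 - (1/2)q_E - q_D = 0, i.e. q_D = (238 - (1/2)q_E).
The leader anticipates this reaction. Substituting into P = 268 - 0.5Q gives P = 149 - (1/4)q_E, so π_E = (149 - (1/4)q_E)q_E - 2q_E.
The leader's first-order condition 147 - (1/2)q_E = 0 yields q_E = 294.
Then q_D = (238 - (1/2)·294) = 91.
Price P = 268 - (1/2)·385 = 151/2.
Ember's profit: (151/2 - 2)·294 - 20513 = 1096.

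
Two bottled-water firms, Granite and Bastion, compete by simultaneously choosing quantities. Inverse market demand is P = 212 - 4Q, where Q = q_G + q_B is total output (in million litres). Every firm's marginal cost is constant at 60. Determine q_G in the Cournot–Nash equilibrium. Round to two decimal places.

12.67

A representative firm's profit is π_i = q_i(212 - 4Q) - 60q_i.
First-order condition (treating rivals' output as given): 152 - 8q_i - 4q_j = 0.
By symmetry each firm produces the same amount; substituting q_j = q_i yields q_i = 152/12 = 38/3.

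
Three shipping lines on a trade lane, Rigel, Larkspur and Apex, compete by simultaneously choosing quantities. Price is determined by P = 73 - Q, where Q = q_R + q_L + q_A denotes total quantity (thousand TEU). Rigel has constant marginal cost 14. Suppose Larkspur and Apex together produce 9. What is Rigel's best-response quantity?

25

With rivals' combined output fixed at 9, Rigel's profit is π_R = (73 - 9 - q_R)q_R - (14q_R) = (64 - q_R)q_R - (14q_R).
∂π_R/∂q_R = 50 - 2q_R = 0, so q_R = 25.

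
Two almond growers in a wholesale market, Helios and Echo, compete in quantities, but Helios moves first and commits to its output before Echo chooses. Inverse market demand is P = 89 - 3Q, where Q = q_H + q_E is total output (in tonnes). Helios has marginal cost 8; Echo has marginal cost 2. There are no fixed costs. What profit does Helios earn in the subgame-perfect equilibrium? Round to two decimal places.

Solve by backward induction. Given q_H, the follower Echo maximises π_E = (89 - 3q_H - 3q_E)q_E - 2q_E.
∂π_E/∂q_E = 87 - 3q_H - 6q_E = 0 gives the reaction function q_E = (87 - 3q_H)/6.
The leader anticipates this reaction. Substituting into P = 89 - 3Q gives P = 91/2 - (3/2)q_H, so π_H = (91/2 - (3/2)q_H)q_H - 8q_H.
Maximising: ∂π_H/∂q_H = 75/2 - 3q_H = 0, giving q_H = 25/2.
Then q_E = (87 - 3·(25/2))/6 = 33/4.
Price P = 89 - 3·(83/4) = 107/4.
Helios's profit: (107/4 - 8)·(25/2) = 1875/8.

234.38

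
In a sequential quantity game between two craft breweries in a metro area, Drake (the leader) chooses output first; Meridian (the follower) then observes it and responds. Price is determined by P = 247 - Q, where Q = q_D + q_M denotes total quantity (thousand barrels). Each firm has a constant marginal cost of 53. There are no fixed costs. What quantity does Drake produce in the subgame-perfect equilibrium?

97

Solve by backward induction. Given q_D, the follower Meridian maximises π_M = (247 - q_D - q_M)q_M - 53q_M.
∂π_M/∂q_M = 194 - q_D - 2q_M = 0 gives the reaction function q_M = (194 - q_D)/2.
Drake substitutes q_M(q_D) into its own profit: π_D = q_D(247 - q_D - (194 - q_D)/2) - 53q_D = (150 - (1/2)q_D)q_D - 53q_D.
Leader FOC: 97 - q_D = 0, so q_D = 97.
Then q_M = (194 - 97)/2 = 97/2.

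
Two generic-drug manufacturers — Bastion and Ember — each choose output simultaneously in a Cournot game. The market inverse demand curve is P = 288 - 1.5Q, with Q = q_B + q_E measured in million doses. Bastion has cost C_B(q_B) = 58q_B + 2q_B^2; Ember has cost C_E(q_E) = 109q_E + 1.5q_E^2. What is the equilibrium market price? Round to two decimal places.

Bastion's profit: π_B = (288 - 1.5Q)q_B - (58q_B + 2q_B²). Setting ∂π_B/∂q_B = 0: 230 - 7q_B - (3/2)(q_E) = 0.
Ember's profit: π_E = (288 - 1.5Q)q_E - (109q_E + (3/2)q_E²). Setting ∂π_E/∂q_E = 0: 179 - 6q_E - (3/2)(q_B) = 0.
Rearranging gives the reaction functions q_B = (230 - (3/2)q_E)/7 and q_E = (179 - (3/2)q_B)/6.
Substituting one into the other gives q_B = 1482/53 and q_E = 22.8428.
Total output Q = 50.8050, so price P = 288 - (3/2)·50.8050 = 211.7925.

211.79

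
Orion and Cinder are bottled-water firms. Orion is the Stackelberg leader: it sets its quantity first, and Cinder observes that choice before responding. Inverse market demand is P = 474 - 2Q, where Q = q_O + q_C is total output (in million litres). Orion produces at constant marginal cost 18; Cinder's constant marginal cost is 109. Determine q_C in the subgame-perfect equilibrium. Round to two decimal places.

Solve by backward induction. Given q_O, the follower Cinder maximises π_C = (474 - 2q_O - 2q_C)q_C - 109q_C.
∂π_C/∂q_C = 365 - 2q_O - 4q_C = 0 gives the reaction function q_C = (365 - 2q_O)/4.
Orion substitutes q_C(q_O) into its own profit: π_O = q_O(474 - 2q_O - (365 - 2q_O)/2) - 18q_O = (583/2 - q_O)q_O - 18q_O.
Maximising: ∂π_O/∂q_O = 547/2 - 2q_O = 0, giving q_O = 547/4.
Then q_C = (365 - 2·(547/4))/4 = 183/8.

22.88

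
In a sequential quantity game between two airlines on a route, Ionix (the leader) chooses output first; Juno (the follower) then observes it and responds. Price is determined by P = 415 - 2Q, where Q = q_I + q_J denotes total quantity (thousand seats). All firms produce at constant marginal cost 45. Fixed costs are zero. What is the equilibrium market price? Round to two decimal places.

The follower Juno best-responds to any q_I: π_J = (415 - 2Q)q_J - 45q_J.
∂π_J/∂q_J = 370 - 2q_I - 4q_J = 0 gives the reaction function q_J = (370 - 2q_I)/4.
Ionix substitutes q_J(q_I) into its own profit: π_I = q_I(415 - 2q_I - (370 - 2q_I)/2) - 45q_I = (230 - q_I)q_I - 45q_I.
The leader's first-order condition 185 - 2q_I = 0 yields q_I = 185/2.
Then q_J = (370 - 2·(185/2))/4 = 185/4.
Total output Q = 555/4, so price P = 415 - 2·(555/4) = 275/2.

137.50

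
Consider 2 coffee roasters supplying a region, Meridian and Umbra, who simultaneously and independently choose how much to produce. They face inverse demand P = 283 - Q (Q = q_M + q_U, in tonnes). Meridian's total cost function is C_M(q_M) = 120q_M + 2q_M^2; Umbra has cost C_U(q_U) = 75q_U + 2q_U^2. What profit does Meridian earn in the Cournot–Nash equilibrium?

Meridian's profit: π_M = (283 - Q)q_M - (120q_M + 2q_M²). Setting ∂π_M/∂q_M = 0: 163 - 6q_M - (q_U) = 0.
Umbra's first-order condition: 208 - 6q_U - (q_M) = 0.
So q_M = (163 - q_U)/6 and q_U = (208 - q_M)/6.
Solving the pair: q_M = 22, q_U = 31.
Price P = 283 - 53 = 230.
Meridian's profit: 230·22 - 120·22 - 2·22² = 1452.

1452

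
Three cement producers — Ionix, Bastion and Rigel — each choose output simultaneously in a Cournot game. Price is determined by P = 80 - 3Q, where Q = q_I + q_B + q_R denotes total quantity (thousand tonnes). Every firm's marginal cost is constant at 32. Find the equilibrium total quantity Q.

A representative firm's profit is π_i = q_i(80 - 3Q) - 32q_i.
First-order condition (treating rivals' output as given): 48 - 6q_i - 3·Σ_{j≠i} q_j = 0.
With identical firms every q_j equals q_i, so Σ_{j≠i} q_j = 2q_i and 48 = 12q_i, giving q_i = 4.
Total output Q = 4 + 4 + 4 = 12.

12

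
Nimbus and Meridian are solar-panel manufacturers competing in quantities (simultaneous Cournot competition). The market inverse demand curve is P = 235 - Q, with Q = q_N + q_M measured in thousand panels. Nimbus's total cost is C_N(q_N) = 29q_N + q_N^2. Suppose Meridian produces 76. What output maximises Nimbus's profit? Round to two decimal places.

With the rival's output fixed at 76, Nimbus's profit is π_N = (235 - 76 - q_N)q_N - (29q_N + q_N²) = (159 - q_N)q_N - (29q_N + q_N²).
∂π_N/∂q_N = 130 - 4q_N = 0, so q_N = 65/2.

32.50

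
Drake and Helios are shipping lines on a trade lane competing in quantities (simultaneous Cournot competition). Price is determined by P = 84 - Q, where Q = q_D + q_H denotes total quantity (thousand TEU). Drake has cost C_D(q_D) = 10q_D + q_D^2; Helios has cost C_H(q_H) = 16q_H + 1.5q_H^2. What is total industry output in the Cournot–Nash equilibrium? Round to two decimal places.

Drake's profit: π_D = (84 - Q)q_D - (10q_D + q_D²). Setting ∂π_D/∂q_D = 0: 74 - 4q_D - (q_H) = 0.
Helios's profit: π_H = (84 - Q)q_H - (16q_H + (3/2)q_H²). Setting ∂π_H/∂q_H = 0: 68 - 5q_H - (q_D) = 0.
Rearranging gives the reaction functions q_D = (74 - q_H)/4 and q_H = (68 - q_D)/5.
Substituting one into the other gives q_D = 302/19 and q_H = 198/19.
Total output Q = 302/19 + 198/19 = 500/19.

26.32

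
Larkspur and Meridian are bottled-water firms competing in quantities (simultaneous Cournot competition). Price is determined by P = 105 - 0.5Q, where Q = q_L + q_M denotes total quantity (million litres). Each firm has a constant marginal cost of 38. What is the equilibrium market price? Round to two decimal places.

60.33

Each firm earns π_i = (105 - 0.5Q)q_i - 38q_i.
First-order condition (treating rivals' output as given): 67 - q_i - (1/2)q_j = 0.
With identical firms every q_j equals q_i, so q_j = q_i and 67 = (3/2)q_i, giving q_i = 134/3.
Total output Q = 268/3, so price P = 105 - (1/2)·(268/3) = 181/3.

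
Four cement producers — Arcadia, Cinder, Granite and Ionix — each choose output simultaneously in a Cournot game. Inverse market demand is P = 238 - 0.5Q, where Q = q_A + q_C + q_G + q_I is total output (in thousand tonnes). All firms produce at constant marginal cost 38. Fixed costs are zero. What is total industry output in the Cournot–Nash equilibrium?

A representative firm's profit is π_i = q_i(238 - 0.5Q) - 38q_i.
Setting ∂π_i/∂q_i = 0 with rivals' quantities fixed: 200 - q_i - (1/2)·Σ_{j≠i} q_j = 0.
By symmetry each firm produces the same amount; substituting Σ_{j≠i} q_j = 3q_i yields q_i = 200/(5/2) = 80.
Total output Q = 80 + 80 + 80 + 80 = 320.

320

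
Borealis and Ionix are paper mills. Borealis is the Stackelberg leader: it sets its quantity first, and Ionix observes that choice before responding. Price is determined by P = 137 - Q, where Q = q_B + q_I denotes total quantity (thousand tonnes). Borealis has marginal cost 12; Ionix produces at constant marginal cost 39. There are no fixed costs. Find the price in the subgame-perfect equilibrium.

The follower Ionix best-responds to any q_B: π_I = (137 - Q)q_I - 39q_I.
Setting the follower's marginal profit to zero, 98 - q_B - 2q_I = 0, i.e. q_I = (98 - q_B)/2.
Borealis substitutes q_I(q_B) into its own profit: π_B = q_B(137 - q_B - (98 - q_B)/2) - 12q_B = (88 - (1/2)q_B)q_B - 12q_B.
Leader FOC: 76 - q_B = 0, so q_B = 76.
Then q_I = (98 - 76)/2 = 11.
Total output Q = 87, so price P = 137 - 87 = 50.

50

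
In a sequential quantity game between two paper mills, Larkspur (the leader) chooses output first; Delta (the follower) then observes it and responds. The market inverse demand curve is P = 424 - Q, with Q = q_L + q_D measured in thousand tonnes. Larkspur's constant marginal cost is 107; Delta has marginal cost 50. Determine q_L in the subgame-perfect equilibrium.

130

The follower Delta best-responds to any q_L: π_D = (424 - Q)q_D - 50q_D.
Setting the follower's marginal profit to zero, 374 - q_L - 2q_D = 0, i.e. q_D = (374 - q_L)/2.
Larkspur substitutes q_D(q_L) into its own profit: π_L = q_L(424 - q_L - (374 - q_L)/2) - 107q_L = (237 - (1/2)q_L)q_L - 107q_L.
Leader FOC: 130 - q_L = 0, so q_L = 130.
Then q_D = (374 - 130)/2 = 122.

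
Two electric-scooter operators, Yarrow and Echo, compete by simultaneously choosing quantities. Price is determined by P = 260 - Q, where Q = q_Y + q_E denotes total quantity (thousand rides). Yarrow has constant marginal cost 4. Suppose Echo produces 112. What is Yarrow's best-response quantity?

With the rival's output fixed at 112, Yarrow's profit is π_Y = (260 - 112 - q_Y)q_Y - (4q_Y) = (148 - q_Y)q_Y - (4q_Y).
∂π_Y/∂q_Y = 144 - 2q_Y = 0, so q_Y = 72.

72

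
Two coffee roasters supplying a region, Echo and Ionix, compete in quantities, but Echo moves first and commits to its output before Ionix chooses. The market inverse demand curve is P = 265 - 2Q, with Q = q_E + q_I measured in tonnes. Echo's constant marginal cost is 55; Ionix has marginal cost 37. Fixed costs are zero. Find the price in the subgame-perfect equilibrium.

103

The follower Ionix best-responds to any q_E: π_I = (265 - 2Q)q_I - 37q_I.
Follower FOC: 228 - 2q_E - 4q_I = 0, so q_I(q_E) = (228 - 2q_E)/4.
The leader anticipates this reaction. Substituting into P = 265 - 2Q gives P = 151 - q_E, so π_E = (151 - q_E)q_E - 55q_E.
The leader's first-order condition 96 - 2q_E = 0 yields q_E = 48.
Then q_I = (228 - 2·48)/4 = 33.
Total output Q = 81, so price P = 265 - 2·81 = 103.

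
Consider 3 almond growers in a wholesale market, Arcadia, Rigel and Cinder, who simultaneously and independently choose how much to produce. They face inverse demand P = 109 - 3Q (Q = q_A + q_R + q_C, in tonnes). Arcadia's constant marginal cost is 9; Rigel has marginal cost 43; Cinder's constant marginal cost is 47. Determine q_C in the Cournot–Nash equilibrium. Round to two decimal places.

Arcadia's profit: π_A = (109 - 3Q)q_A - (9q_A). Setting ∂π_A/∂q_A = 0: 100 - 6q_A - 3(q_R + q_C) = 0.
Rigel's first-order condition: 66 - 6q_R - 3(q_A + q_C) = 0.
Cinder's profit: π_C = (109 - 3Q)q_C - (47q_C). Setting ∂π_C/∂q_C = 0: 62 - 6q_C - 3(q_A + q_R) = 0.
Adding the 3 first-order conditions: 228 − 12Q = 0, so Q = 19.
Back-substituting: q_A = (100 − 57)/3 = 43/3, q_R = (66 − 57)/3 = 3, q_C = (62 − 57)/3 = 5/3.

1.67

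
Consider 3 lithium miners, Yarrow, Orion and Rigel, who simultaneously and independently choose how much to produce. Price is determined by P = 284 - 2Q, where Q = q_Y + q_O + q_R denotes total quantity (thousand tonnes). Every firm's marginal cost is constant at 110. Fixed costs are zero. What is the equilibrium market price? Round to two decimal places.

153.50

A representative firm's profit is π_i = q_i(284 - 2Q) - 110q_i.
First-order condition (treating rivals' output as given): 174 - 4q_i - 2·Σ_{j≠i} q_j = 0.
By symmetry each firm produces the same amount; substituting Σ_{j≠i} q_j = 2q_i yields q_i = 174/8 = 87/4.
Total output Q = 261/4, so price P = 284 - 2·(261/4) = 307/2.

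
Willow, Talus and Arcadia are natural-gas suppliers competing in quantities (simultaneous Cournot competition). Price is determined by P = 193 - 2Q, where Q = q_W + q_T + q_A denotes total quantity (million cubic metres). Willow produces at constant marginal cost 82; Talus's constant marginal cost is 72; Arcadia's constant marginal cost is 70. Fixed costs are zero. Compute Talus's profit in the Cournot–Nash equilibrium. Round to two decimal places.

520.03

Willow's profit: π_W = (193 - 2Q)q_W - (82q_W). Setting ∂π_W/∂q_W = 0: 111 - 4q_W - 2(q_T + q_A) = 0.
Talus's profit: π_T = (193 - 2Q)q_T - (72q_T). Setting ∂π_T/∂q_T = 0: 121 - 4q_T - 2(q_W + q_A) = 0.
Arcadia's profit: π_A = (193 - 2Q)q_A - (70q_A). Setting ∂π_A/∂q_A = 0: 123 - 4q_A - 2(q_W + q_T) = 0.
Adding the 3 conditions: 355 − 4Q − 4Q = 0, i.e. Q = 355/8.
Back-substituting: q_W = (111 − 355/4)/2 = 89/8, q_T = (121 − 355/4)/2 = 129/8, q_A = (123 − 355/4)/2 = 137/8.
Price P = 193 - 2·(355/8) = 417/4.
Talus's profit: (417/4 - 72)·(129/8) = 520.0313.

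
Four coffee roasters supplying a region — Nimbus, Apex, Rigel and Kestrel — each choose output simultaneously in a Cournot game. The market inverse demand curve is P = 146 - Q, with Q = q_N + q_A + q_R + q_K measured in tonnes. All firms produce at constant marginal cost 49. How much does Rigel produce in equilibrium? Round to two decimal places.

Each firm earns π_i = (146 - Q)q_i - 49q_i.
Setting ∂π_i/∂q_i = 0 with rivals' quantities fixed: 97 - 2q_i - Σ_{j≠i} q_j = 0.
With identical firms every q_j equals q_i, so Σ_{j≠i} q_j = 3q_i and 97 = 5q_i, giving q_i = 97/5.

19.40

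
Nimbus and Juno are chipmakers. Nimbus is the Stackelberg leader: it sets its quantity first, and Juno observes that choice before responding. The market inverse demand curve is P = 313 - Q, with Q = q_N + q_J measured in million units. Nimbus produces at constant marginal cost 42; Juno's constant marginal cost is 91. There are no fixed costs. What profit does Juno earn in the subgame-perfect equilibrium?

961

The follower Juno best-responds to any q_N: π_J = (313 - Q)q_J - 91q_J.
Follower FOC: 222 - q_N - 2q_J = 0, so q_J(q_N) = (222 - q_N)/2.
Nimbus substitutes q_J(q_N) into its own profit: π_N = q_N(313 - q_N - (222 - q_N)/2) - 42q_N = (202 - (1/2)q_N)q_N - 42q_N.
The leader's first-order condition 160 - q_N = 0 yields q_N = 160.
Then q_J = (222 - 160)/2 = 31.
Price P = 313 - 191 = 122.
Juno's profit: (122 - 91)·31 = 961.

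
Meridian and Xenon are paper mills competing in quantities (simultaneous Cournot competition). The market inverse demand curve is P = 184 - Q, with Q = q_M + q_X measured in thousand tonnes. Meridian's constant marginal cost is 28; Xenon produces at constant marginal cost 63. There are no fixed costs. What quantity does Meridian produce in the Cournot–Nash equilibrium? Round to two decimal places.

63.67

Meridian's profit: π_M = (184 - Q)q_M - (28q_M). Setting ∂π_M/∂q_M = 0: 156 - 2q_M - (q_X) = 0.
Xenon's profit: π_X = (184 - Q)q_X - (63q_X). Setting ∂π_X/∂q_X = 0: 121 - 2q_X - (q_M) = 0.
Best responses: q_M = (156 - q_X)/2, q_X = (121 - q_M)/2.
Solving the pair: q_M = 191/3, q_X = 86/3.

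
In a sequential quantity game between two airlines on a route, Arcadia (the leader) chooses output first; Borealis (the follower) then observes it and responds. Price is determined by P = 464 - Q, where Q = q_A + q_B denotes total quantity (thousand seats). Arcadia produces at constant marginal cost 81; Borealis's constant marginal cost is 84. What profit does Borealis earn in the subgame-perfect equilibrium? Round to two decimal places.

The follower Borealis best-responds to any q_A: π_B = (464 - Q)q_B - 84q_B.
∂π_B/∂q_B = 380 - q_A - 2q_B = 0 gives the reaction function q_B = (380 - q_A)/2.
Arcadia substitutes q_B(q_A) into its own profit: π_A = q_A(464 - q_A - (380 - q_A)/2) - 81q_A = (274 - (1/2)q_A)q_A - 81q_A.
The leader's first-order condition 193 - q_A = 0 yields q_A = 193.
Then q_B = (380 - 193)/2 = 187/2.
Price P = 464 - 573/2 = 355/2.
Borealis's profit: (355/2 - 84)·(187/2) = 8742.2500.

8742.25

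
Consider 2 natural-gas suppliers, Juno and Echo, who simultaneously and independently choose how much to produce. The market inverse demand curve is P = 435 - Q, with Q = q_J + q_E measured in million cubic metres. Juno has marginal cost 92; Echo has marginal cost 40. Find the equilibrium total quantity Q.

Juno's profit: π_J = (435 - Q)q_J - (92q_J). Setting ∂π_J/∂q_J = 0: 343 - 2q_J - (q_E) = 0.
Echo's profit: π_E = (435 - Q)q_E - (40q_E). Setting ∂π_E/∂q_E = 0: 395 - 2q_E - (q_J) = 0.
So q_J = (343 - q_E)/2 and q_E = (395 - q_J)/2.
Solving the pair: q_J = 97, q_E = 149.
Total output Q = 97 + 149 = 246.

246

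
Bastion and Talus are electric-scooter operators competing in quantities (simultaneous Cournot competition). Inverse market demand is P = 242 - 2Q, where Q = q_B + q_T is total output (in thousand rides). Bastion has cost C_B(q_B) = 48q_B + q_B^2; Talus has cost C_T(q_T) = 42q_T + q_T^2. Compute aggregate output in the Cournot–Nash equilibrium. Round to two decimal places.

Bastion's profit: π_B = (242 - 2Q)q_B - (48q_B + q_B²). Setting ∂π_B/∂q_B = 0: 194 - 6q_B - 2(q_T) = 0.
Talus's first-order condition: 200 - 6q_T - 2(q_B) = 0.
So q_B = (194 - 2q_T)/6 and q_T = (200 - 2q_B)/6.
Substituting one into the other gives q_B = 191/8 and q_T = 203/8.
Total output Q = 191/8 + 203/8 = 197/4.

49.25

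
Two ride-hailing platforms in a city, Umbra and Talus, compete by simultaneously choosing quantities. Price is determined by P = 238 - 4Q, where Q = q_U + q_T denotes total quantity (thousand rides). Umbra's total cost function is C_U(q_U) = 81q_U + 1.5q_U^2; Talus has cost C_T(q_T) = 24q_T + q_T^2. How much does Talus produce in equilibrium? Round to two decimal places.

18.36

Umbra's profit: π_U = (238 - 4Q)q_U - (81q_U + (3/2)q_U²). Setting ∂π_U/∂q_U = 0: 157 - 11q_U - 4(q_T) = 0.
Talus's profit: π_T = (238 - 4Q)q_T - (24q_T + q_T²). Setting ∂π_T/∂q_T = 0: 214 - 10q_T - 4(q_U) = 0.
Best responses: q_U = (157 - 4q_T)/11, q_T = (214 - 4q_U)/10.
Solving the pair: q_U = 357/47, q_T = 863/47.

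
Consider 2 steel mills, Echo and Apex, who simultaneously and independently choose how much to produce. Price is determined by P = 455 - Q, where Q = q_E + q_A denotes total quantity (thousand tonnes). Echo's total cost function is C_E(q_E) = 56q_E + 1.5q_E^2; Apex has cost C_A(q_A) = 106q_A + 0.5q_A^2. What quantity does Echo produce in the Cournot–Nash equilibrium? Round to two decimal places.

60.57

Echo's profit: π_E = (455 - Q)q_E - (56q_E + (3/2)q_E²). Setting ∂π_E/∂q_E = 0: 399 - 5q_E - (q_A) = 0.
Apex's profit: π_A = (455 - Q)q_A - (106q_A + (1/2)q_A²). Setting ∂π_A/∂q_A = 0: 349 - 3q_A - (q_E) = 0.
So q_E = (399 - q_A)/5 and q_A = (349 - q_E)/3.
Solving the pair: q_E = 424/7, q_A = 673/7.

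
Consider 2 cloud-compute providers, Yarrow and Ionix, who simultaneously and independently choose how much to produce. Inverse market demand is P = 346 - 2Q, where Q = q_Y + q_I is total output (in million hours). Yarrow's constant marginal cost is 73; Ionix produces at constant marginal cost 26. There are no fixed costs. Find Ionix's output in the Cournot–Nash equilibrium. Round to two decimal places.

61.17

Yarrow's profit: π_Y = (346 - 2Q)q_Y - (73q_Y). Setting ∂π_Y/∂q_Y = 0: 273 - 4q_Y - 2(q_I) = 0.
Ionix's profit: π_I = (346 - 2Q)q_I - (26q_I). Setting ∂π_I/∂q_I = 0: 320 - 4q_I - 2(q_Y) = 0.
Rearranging gives the reaction functions q_Y = (273 - 2q_I)/4 and q_I = (320 - 2q_Y)/4.
Substituting one into the other gives q_Y = 113/3 and q_I = 367/6.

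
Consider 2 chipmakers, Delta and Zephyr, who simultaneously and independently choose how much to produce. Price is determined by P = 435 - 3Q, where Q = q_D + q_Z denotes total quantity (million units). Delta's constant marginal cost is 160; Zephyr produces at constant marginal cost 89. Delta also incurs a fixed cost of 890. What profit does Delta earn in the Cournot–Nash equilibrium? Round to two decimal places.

Delta's profit: π_D = (435 - 3Q)q_D - (160q_D). Setting ∂π_D/∂q_D = 0: 275 - 6q_D - 3(q_Z) = 0.
Zephyr's profit: π_Z = (435 - 3Q)q_Z - (89q_Z). Setting ∂π_Z/∂q_Z = 0: 346 - 6q_Z - 3(q_D) = 0.
Best responses: q_D = (275 - 3q_Z)/6, q_Z = (346 - 3q_D)/6.
Substituting one into the other gives q_D = 68/3 and q_Z = 139/3.
Price P = 435 - 3·69 = 228.
Delta's profit: (228 - 160)·(68/3) - 890 = 1954/3.

651.33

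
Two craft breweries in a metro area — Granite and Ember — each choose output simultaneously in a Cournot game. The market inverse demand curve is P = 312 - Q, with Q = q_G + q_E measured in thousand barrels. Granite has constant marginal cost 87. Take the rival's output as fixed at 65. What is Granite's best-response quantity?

80

With the rival's output fixed at 65, Granite's profit is π_G = (312 - 65 - q_G)q_G - (87q_G) = (247 - q_G)q_G - (87q_G).
∂π_G/∂q_G = 160 - 2q_G = 0, so q_G = 80.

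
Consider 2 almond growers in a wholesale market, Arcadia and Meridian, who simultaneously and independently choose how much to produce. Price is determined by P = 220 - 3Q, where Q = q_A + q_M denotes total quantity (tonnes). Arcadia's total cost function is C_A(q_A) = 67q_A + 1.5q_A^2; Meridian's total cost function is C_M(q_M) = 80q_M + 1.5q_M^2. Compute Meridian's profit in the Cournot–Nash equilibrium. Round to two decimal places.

556.95

Arcadia's profit: π_A = (220 - 3Q)q_A - (67q_A + (3/2)q_A²). Setting ∂π_A/∂q_A = 0: 153 - 9q_A - 3(q_M) = 0.
Meridian's first-order condition: 140 - 9q_M - 3(q_A) = 0.
Best responses: q_A = (153 - 3q_M)/9, q_M = (140 - 3q_A)/9.
Substituting one into the other gives q_A = 319/24 and q_M = 89/8.
Price P = 220 - 3·(293/12) = 587/4.
Meridian's profit: (587/4)·(89/8) - 80·(89/8) - (3/2)(89/8)² = 556.9453.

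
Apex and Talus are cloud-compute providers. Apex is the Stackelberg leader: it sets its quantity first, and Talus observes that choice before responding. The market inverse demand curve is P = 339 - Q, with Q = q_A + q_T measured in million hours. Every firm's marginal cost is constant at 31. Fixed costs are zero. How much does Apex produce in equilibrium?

The follower Talus best-responds to any q_A: π_T = (339 - Q)q_T - 31q_T.
Follower FOC: 308 - q_A - 2q_T = 0, so q_T(q_A) = (308 - q_A)/2.
Apex substitutes q_T(q_A) into its own profit: π_A = q_A(339 - q_A - (308 - q_A)/2) - 31q_A = (185 - (1/2)q_A)q_A - 31q_A.
Maximising: ∂π_A/∂q_A = 154 - q_A = 0, giving q_A = 154.
Then q_T = (308 - 154)/2 = 77.

154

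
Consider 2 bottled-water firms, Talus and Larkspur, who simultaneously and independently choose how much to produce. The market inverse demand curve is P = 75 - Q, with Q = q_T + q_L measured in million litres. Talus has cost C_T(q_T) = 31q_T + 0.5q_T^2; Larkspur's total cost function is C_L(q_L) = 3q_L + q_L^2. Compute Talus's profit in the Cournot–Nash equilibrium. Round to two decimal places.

Talus's profit: π_T = (75 - Q)q_T - (31q_T + (1/2)q_T²). Setting ∂π_T/∂q_T = 0: 44 - 3q_T - (q_L) = 0.
Larkspur's profit: π_L = (75 - Q)q_L - (3q_L + q_L²). Setting ∂π_L/∂q_L = 0: 72 - 4q_L - (q_T) = 0.
Rearranging gives the reaction functions q_T = (44 - q_L)/3 and q_L = (72 - q_T)/4.
Solving the pair: q_T = 104/11, q_L = 172/11.
Price P = 75 - 276/11 = 549/11.
Talus's profit: (549/11)·(104/11) - 31·(104/11) - (1/2)(104/11)² = 134.0826.

134.08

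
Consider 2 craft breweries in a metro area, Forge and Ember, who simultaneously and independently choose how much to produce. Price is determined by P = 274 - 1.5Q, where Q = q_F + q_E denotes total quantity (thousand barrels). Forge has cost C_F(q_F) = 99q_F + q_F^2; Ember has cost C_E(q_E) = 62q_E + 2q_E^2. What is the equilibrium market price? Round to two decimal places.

Forge's profit: π_F = (274 - 1.5Q)q_F - (99q_F + q_F²). Setting ∂π_F/∂q_F = 0: 175 - 5q_F - (3/2)(q_E) = 0.
Ember's first-order condition: 212 - 7q_E - (3/2)(q_F) = 0.
So q_F = (175 - (3/2)q_E)/5 and q_E = (212 - (3/2)q_F)/7.
Solving the pair: q_F = 27.6947, q_E = 24.3511.
Total output Q = 52.0458, so price P = 274 - (3/2)·52.0458 = 195.9313.

195.93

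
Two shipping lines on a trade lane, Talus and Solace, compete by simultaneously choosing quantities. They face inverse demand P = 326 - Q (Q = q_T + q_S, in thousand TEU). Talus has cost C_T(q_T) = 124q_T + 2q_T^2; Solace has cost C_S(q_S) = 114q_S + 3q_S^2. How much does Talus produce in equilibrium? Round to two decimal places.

Talus's profit: π_T = (326 - Q)q_T - (124q_T + 2q_T²). Setting ∂π_T/∂q_T = 0: 202 - 6q_T - (q_S) = 0.
Solace's first-order condition: 212 - 8q_S - (q_T) = 0.
Rearranging gives the reaction functions q_T = (202 - q_S)/6 and q_S = (212 - q_T)/8.
Solving the pair: q_T = 1404/47, q_S = 1070/47.

29.87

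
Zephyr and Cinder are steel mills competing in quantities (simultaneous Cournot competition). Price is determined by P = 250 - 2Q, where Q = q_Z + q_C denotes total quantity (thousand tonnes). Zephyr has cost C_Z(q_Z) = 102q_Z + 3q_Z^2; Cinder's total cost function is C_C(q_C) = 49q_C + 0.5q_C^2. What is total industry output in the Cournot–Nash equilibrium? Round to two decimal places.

44.61

Zephyr's profit: π_Z = (250 - 2Q)q_Z - (102q_Z + 3q_Z²). Setting ∂π_Z/∂q_Z = 0: 148 - 10q_Z - 2(q_C) = 0.
Cinder's profit: π_C = (250 - 2Q)q_C - (49q_C + (1/2)q_C²). Setting ∂π_C/∂q_C = 0: 201 - 5q_C - 2(q_Z) = 0.
Rearranging gives the reaction functions q_Z = (148 - 2q_C)/10 and q_C = (201 - 2q_Z)/5.
Substituting one into the other gives q_Z = 169/23 and q_C = 857/23.
Total output Q = 169/23 + 857/23 = 1026/23.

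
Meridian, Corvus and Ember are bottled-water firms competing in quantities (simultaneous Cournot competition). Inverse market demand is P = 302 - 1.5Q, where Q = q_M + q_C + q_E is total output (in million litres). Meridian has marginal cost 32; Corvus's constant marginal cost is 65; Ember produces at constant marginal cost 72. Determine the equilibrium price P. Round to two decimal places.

117.75

Meridian's profit: π_M = (302 - 1.5Q)q_M - (32q_M). Setting ∂π_M/∂q_M = 0: 270 - 3q_M - (3/2)(q_C + q_E) = 0.
Corvus's first-order condition: 237 - 3q_C - (3/2)(q_M + q_E) = 0.
Ember's first-order condition: 230 - 3q_E - (3/2)(q_M + q_C) = 0.
Summing all 3 equations gives 737 − 6Q = 0, hence Q = 737/6.
Back-substituting: q_M = (270 − 737/4)/(3/2) = 343/6, q_C = (237 − 737/4)/(3/2) = 211/6, q_E = (230 − 737/4)/(3/2) = 61/2.
Total output Q = 737/6, so price P = 302 - (3/2)·(737/6) = 471/4.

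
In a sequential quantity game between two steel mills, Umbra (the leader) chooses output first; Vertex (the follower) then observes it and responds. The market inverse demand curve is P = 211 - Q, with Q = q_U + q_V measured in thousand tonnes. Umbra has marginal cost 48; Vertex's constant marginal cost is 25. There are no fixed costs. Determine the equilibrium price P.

Solve by backward induction. Given q_U, the follower Vertex maximises π_V = (211 - q_U - q_V)q_V - 25q_V.
Follower FOC: 186 - q_U - 2q_V = 0, so q_V(q_U) = (186 - q_U)/2.
Umbra substitutes q_V(q_U) into its own profit: π_U = q_U(211 - q_U - (186 - q_U)/2) - 48q_U = (118 - (1/2)q_U)q_U - 48q_U.
Leader FOC: 70 - q_U = 0, so q_U = 70.
Then q_V = (186 - 70)/2 = 58.
Total output Q = 128, so price P = 211 - 128 = 83.

83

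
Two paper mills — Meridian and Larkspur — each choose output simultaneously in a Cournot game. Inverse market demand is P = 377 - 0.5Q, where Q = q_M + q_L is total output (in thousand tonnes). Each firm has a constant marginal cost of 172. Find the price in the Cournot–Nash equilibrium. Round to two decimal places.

240.33

Each firm earns π_i = (377 - 0.5Q)q_i - 172q_i.
First-order condition (treating rivals' output as given): 205 - q_i - (1/2)q_j = 0.
By symmetry each firm produces the same amount; substituting q_j = q_i yields q_i = 205/(3/2) = 410/3.
Total output Q = 820/3, so price P = 377 - (1/2)·(820/3) = 721/3.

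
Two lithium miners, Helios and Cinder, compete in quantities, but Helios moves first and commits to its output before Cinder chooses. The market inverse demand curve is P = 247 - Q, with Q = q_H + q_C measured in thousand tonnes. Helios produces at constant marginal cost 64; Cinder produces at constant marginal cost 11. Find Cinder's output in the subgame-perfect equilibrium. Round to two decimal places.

85.50

The follower Cinder best-responds to any q_H: π_C = (247 - Q)q_C - 11q_C.
∂π_C/∂q_C = 236 - q_H - 2q_C = 0 gives the reaction function q_C = (236 - q_H)/2.
Helios substitutes q_C(q_H) into its own profit: π_H = q_H(247 - q_H - (236 - q_H)/2) - 64q_H = (129 - (1/2)q_H)q_H - 64q_H.
The leader's first-order condition 65 - q_H = 0 yields q_H = 65.
Then q_C = (236 - 65)/2 = 171/2.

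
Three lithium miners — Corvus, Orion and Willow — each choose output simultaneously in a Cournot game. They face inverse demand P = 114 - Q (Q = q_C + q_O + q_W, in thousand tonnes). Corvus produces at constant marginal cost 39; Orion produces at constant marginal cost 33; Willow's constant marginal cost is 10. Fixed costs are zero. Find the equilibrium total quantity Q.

Corvus's profit: π_C = (114 - Q)q_C - (39q_C). Setting ∂π_C/∂q_C = 0: 75 - 2q_C - (q_O + q_W) = 0.
Orion's profit: π_O = (114 - Q)q_O - (33q_O). Setting ∂π_O/∂q_O = 0: 81 - 2q_O - (q_C + q_W) = 0.
Willow's profit: π_W = (114 - Q)q_W - (10q_W). Setting ∂π_W/∂q_W = 0: 104 - 2q_W - (q_C + q_O) = 0.
Adding the 3 first-order conditions: 260 − 4Q = 0, so Q = 65.
Back-substituting: q_C = (75 − 65) = 10, q_O = (81 − 65) = 16, q_W = (104 − 65) = 39.
Total output Q = 10 + 16 + 39 = 65.

65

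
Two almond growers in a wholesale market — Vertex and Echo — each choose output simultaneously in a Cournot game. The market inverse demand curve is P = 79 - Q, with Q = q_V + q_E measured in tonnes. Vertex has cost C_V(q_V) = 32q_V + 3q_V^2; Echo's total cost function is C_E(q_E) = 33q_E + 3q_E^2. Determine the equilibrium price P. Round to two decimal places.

68.67

Vertex's profit: π_V = (79 - Q)q_V - (32q_V + 3q_V²). Setting ∂π_V/∂q_V = 0: 47 - 8q_V - (q_E) = 0.
Echo's profit: π_E = (79 - Q)q_E - (33q_E + 3q_E²). Setting ∂π_E/∂q_E = 0: 46 - 8q_E - (q_V) = 0.
So q_V = (47 - q_E)/8 and q_E = (46 - q_V)/8.
Substituting one into the other gives q_V = 110/21 and q_E = 107/21.
Total output Q = 31/3, so price P = 79 - 31/3 = 206/3.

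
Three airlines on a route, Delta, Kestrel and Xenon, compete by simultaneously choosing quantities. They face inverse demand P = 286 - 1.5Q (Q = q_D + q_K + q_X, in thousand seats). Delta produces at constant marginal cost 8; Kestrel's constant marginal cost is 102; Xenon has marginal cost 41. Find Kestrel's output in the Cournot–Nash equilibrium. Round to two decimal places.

Delta's profit: π_D = (286 - 1.5Q)q_D - (8q_D). Setting ∂π_D/∂q_D = 0: 278 - 3q_D - (3/2)(q_K + q_X) = 0.
Kestrel's first-order condition: 184 - 3q_K - (3/2)(q_D + q_X) = 0.
Xenon's profit: π_X = (286 - 1.5Q)q_X - (41q_X). Setting ∂π_X/∂q_X = 0: 245 - 3q_X - (3/2)(q_D + q_K) = 0.
Adding the 3 first-order conditions: 707 − 6Q = 0, so Q = 707/6.
Back-substituting: q_D = (278 − 707/4)/(3/2) = 135/2, q_K = (184 − 707/4)/(3/2) = 29/6, q_X = (245 − 707/4)/(3/2) = 91/2.

4.83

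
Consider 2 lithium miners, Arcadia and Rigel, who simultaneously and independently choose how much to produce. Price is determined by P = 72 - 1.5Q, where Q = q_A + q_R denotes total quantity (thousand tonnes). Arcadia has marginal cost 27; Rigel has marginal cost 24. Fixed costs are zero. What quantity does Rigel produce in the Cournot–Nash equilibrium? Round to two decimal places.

Arcadia's profit: π_A = (72 - 1.5Q)q_A - (27q_A). Setting ∂π_A/∂q_A = 0: 45 - 3q_A - (3/2)(q_R) = 0.
Rigel's first-order condition: 48 - 3q_R - (3/2)(q_A) = 0.
Best responses: q_A = (45 - (3/2)q_R)/3, q_R = (48 - (3/2)q_A)/3.
Substituting one into the other gives q_A = 28/3 and q_R = 34/3.

11.33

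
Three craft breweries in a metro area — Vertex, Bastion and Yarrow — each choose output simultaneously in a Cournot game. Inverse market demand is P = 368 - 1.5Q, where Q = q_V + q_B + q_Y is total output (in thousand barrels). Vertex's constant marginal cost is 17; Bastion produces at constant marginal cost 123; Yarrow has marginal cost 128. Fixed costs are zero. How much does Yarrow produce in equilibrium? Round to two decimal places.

Vertex's profit: π_V = (368 - 1.5Q)q_V - (17q_V). Setting ∂π_V/∂q_V = 0: 351 - 3q_V - (3/2)(q_B + q_Y) = 0.
Bastion's profit: π_B = (368 - 1.5Q)q_B - (123q_B). Setting ∂π_B/∂q_B = 0: 245 - 3q_B - (3/2)(q_V + q_Y) = 0.
Yarrow's profit: π_Y = (368 - 1.5Q)q_Y - (128q_Y). Setting ∂π_Y/∂q_Y = 0: 240 - 3q_Y - (3/2)(q_V + q_B) = 0.
Adding the 3 first-order conditions: 836 − 6Q = 0, so Q = 418/3.
Back-substituting: q_V = (351 − 209)/(3/2) = 284/3, q_B = (245 − 209)/(3/2) = 24, q_Y = (240 − 209)/(3/2) = 62/3.

20.67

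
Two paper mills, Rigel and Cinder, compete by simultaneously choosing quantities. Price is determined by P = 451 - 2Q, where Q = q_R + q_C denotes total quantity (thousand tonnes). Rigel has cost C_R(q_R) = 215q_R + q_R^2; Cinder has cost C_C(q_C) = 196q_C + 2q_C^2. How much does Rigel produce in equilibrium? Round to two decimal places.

Rigel's profit: π_R = (451 - 2Q)q_R - (215q_R + q_R²). Setting ∂π_R/∂q_R = 0: 236 - 6q_R - 2(q_C) = 0.
Cinder's first-order condition: 255 - 8q_C - 2(q_R) = 0.
So q_R = (236 - 2q_C)/6 and q_C = (255 - 2q_R)/8.
Solving the pair: q_R = 689/22, q_C = 529/22.

31.32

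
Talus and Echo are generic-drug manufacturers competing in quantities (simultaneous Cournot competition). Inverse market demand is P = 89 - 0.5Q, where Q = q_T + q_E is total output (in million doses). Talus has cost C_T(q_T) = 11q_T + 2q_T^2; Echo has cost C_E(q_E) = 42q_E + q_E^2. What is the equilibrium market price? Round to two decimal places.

75.22

Talus's profit: π_T = (89 - 0.5Q)q_T - (11q_T + 2q_T²). Setting ∂π_T/∂q_T = 0: 78 - 5q_T - (1/2)(q_E) = 0.
Echo's first-order condition: 47 - 3q_E - (1/2)(q_T) = 0.
So q_T = (78 - (1/2)q_E)/5 and q_E = (47 - (1/2)q_T)/3.
Substituting one into the other gives q_T = 842/59 and q_E = 784/59.
Total output Q = 1626/59, so price P = 89 - (1/2)·(1626/59) = 75.2203.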